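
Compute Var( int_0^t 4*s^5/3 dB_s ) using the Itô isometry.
Var = 16*t^11/99

The Itô integral of a deterministic integrand f(s) has mean 0 because each increment f(s) * (B_{s+ds} - B_s) has mean 0. By the Itô isometry:
  Var( int_0^t f(s) dB_s ) = E[ (int_0^t f(s) dB_s)^2 ] = int_0^t f(s)^2 ds.
Here f(s) = 4*s^5/3, so f(s)^2 = 16*s^10/9. Integrate:
  int_0^t (16*s^10/9) ds = 16*t^11/99.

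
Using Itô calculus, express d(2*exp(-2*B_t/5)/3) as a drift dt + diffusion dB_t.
d(2*exp(-2*B_t/5)/3) = (4*exp(-2*B_t/5)/75) dt + (-4*exp(-2*B_t/5)/15) dB_t

Itô's formula for f(B_t) gives d f(B_t) = f'(B_t) dB_t + (1/2) f''(B_t) dt. Compute derivatives of f(x) = 2*exp(-2*x/5)/3:
  f'(x)  = -4*exp(-2*x/5)/15
  f''(x) = 8*exp(-2*x/5)/75
Substitute x = B_t and multiply the f'' term by 1/2:
  drift     = (1/2) * (8*exp(-2*x/5)/75) evaluated at B_t = 4*exp(-2*B_t/5)/75
  diffusion = (-4*exp(-2*x/5)/15) evaluated at B_t = -4*exp(-2*B_t/5)/15
Therefore d(2*exp(-2*B_t/5)/3) = (4*exp(-2*B_t/5)/75) dt + (-4*exp(-2*B_t/5)/15) dB_t.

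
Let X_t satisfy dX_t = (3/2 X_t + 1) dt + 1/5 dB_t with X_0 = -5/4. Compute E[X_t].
E[X_t] = -7*exp(3*t/2)/12 - 2/3

Taking expectations and using E[dB_t] = 0, the mean m(t) = E[X_t] satisfies the ODE m'(t) = a m(t) + b with m(0) = x_0. With a = 3/2, b = 1, x_0 = -5/4, the solution is
  m(t) = x_0 * exp(a t) + (b/a) * (exp(a t) - 1)
       = (-5/4) * exp((3/2) t) + (1/(3/2)) * (exp((3/2) t) - 1)
       = -7*exp(3*t/2)/12 - 2/3.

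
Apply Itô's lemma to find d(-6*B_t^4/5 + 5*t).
d(-6*B_t^4/5 + 5*t) = (5 - 36*B_t^2/5) dt + (-24*B_t^3/5) dB_t

Itô's formula for f(t, x): d f(t, B_t) = (f_t + (1/2) f_xx) dt + f_x dB_t. Compute partials of f(t, x) = 5*t - 6*x^4/5:
  f_t(t,x)  = 5
  f_x(t,x)  = -24*x^3/5
  f_xx(t,x) = -72*x^2/5
Assemble drift = f_t + (1/2) f_xx = 5 - 36*x^2/5 and diffusion = f_x = -24*x^3/5. Substituting x = B_t:
  d(-6*B_t^4/5 + 5*t) = (5 - 36*B_t^2/5) dt + (-24*B_t^3/5) dB_t.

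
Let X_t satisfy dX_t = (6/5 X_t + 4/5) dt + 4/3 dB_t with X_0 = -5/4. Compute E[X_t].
E[X_t] = -7*exp(6*t/5)/12 - 2/3

Taking expectations and using E[dB_t] = 0, the mean m(t) = E[X_t] satisfies the ODE m'(t) = a m(t) + b with m(0) = x_0. With a = 6/5, b = 4/5, x_0 = -5/4, the solution is
  m(t) = x_0 * exp(a t) + (b/a) * (exp(a t) - 1)
       = (-5/4) * exp((6/5) t) + ((4/5)/(6/5)) * (exp((6/5) t) - 1)
       = -7*exp(6*t/5)/12 - 2/3.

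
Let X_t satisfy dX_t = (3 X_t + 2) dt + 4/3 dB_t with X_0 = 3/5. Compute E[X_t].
E[X_t] = 19*exp(3*t)/15 - 2/3

Taking expectations and using E[dB_t] = 0, the mean m(t) = E[X_t] satisfies the ODE m'(t) = a m(t) + b with m(0) = x_0. With a = 3, b = 2, x_0 = 3/5, the solution is
  m(t) = x_0 * exp(a t) + (b/a) * (exp(a t) - 1)
       = (3/5) * exp(3 t) + (2/3) * (exp(3 t) - 1)
       = 19*exp(3*t)/15 - 2/3.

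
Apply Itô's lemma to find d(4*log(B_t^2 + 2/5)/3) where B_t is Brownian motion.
d(4*log(B_t^2 + 2/5)/3) = (20*(2 - 5*B_t^2)/(3*(5*B_t^2 + 2)^2)) dt + (40*B_t/(3*(5*B_t^2 + 2))) dB_t

Itô's formula for f(B_t) gives d f(B_t) = f'(B_t) dB_t + (1/2) f''(B_t) dt. Compute derivatives of f(x) = 4*log(x^2 + 2/5)/3:
  f'(x)  = 40*x/(3*(5*x^2 + 2))
  f''(x) = 40*(2 - 5*x^2)/(3*(5*x^2 + 2)^2)
Substitute x = B_t and multiply the f'' term by 1/2:
  drift     = (1/2) * (40*(2 - 5*x^2)/(3*(5*x^2 + 2)^2)) evaluated at B_t = 20*(2 - 5*B_t^2)/(3*(5*B_t^2 + 2)^2)
  diffusion = (40*x/(3*(5*x^2 + 2))) evaluated at B_t = 40*B_t/(3*(5*B_t^2 + 2))
Therefore d(4*log(B_t^2 + 2/5)/3) = (20*(2 - 5*B_t^2)/(3*(5*B_t^2 + 2)^2)) dt + (40*B_t/(3*(5*B_t^2 + 2))) dB_t.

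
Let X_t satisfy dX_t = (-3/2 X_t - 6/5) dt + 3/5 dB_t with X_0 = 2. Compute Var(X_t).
Var(X_t) = 3/25 - 3*exp(-3*t)/25

The variance V(t) = Var(X_t) satisfies V'(t) = 2 a V(t) + c^2 with V(0) = 0 (drift coefficient is linear in X, diffusion is constant). With a = -3/2, c = 3/5, the solution is
  V(t) = (c^2 / (2 a)) * (exp(2 a t) - 1)
       = ((3/5)^2 / (2*(-3/2))) * (exp((-3) t) - 1)
       = 3/25 - 3*exp(-3*t)/25.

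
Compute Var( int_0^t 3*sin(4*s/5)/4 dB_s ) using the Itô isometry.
Var = 9*t/32 - 45*sin(4*t/5)*cos(4*t/5)/128

The Itô integral of a deterministic integrand f(s) has mean 0 because each increment f(s) * (B_{s+ds} - B_s) has mean 0. By the Itô isometry:
  Var( int_0^t f(s) dB_s ) = E[ (int_0^t f(s) dB_s)^2 ] = int_0^t f(s)^2 ds.
Here f(s) = 3*sin(4*s/5)/4, so f(s)^2 = 9*sin(4*s/5)^2/16. Integrate:
  int_0^t (9*sin(4*s/5)^2/16) ds = 9*t/32 - 45*sin(4*t/5)*cos(4*t/5)/128.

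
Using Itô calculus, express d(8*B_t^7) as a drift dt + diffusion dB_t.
d(8*B_t^7) = (168*B_t^5) dt + (56*B_t^6) dB_t

Itô's formula for f(B_t) gives d f(B_t) = f'(B_t) dB_t + (1/2) f''(B_t) dt. Compute derivatives of f(x) = 8*x^7:
  f'(x)  = 56*x^6
  f''(x) = 336*x^5
Substitute x = B_t and multiply the f'' term by 1/2:
  drift     = (1/2) * (336*x^5) evaluated at B_t = 168*B_t^5
  diffusion = (56*x^6) evaluated at B_t = 56*B_t^6
Therefore d(8*B_t^7) = (168*B_t^5) dt + (56*B_t^6) dB_t.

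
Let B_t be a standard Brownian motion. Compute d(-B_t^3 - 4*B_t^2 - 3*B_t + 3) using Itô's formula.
d(-B_t^3 - 4*B_t^2 - 3*B_t + 3) = (-3*B_t - 4) dt + (-3*B_t^2 - 8*B_t - 3) dB_t

Itô's formula for f(B_t) gives d f(B_t) = f'(B_t) dB_t + (1/2) f''(B_t) dt. Compute derivatives of f(x) = -x^3 - 4*x^2 - 3*x + 3:
  f'(x)  = -3*x^2 - 8*x - 3
  f''(x) = -6*x - 8
Substitute x = B_t and multiply the f'' term by 1/2:
  drift     = (1/2) * (-6*x - 8) evaluated at B_t = -3*B_t - 4
  diffusion = (-3*x^2 - 8*x - 3) evaluated at B_t = -3*B_t^2 - 8*B_t - 3
Therefore d(-B_t^3 - 4*B_t^2 - 3*B_t + 3) = (-3*B_t - 4) dt + (-3*B_t^2 - 8*B_t - 3) dB_t.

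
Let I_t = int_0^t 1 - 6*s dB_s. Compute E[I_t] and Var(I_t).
E[I_t] = 0; Var(I_t) = t*(12*t^2 - 6*t + 1)

The Itô integral of a deterministic integrand f(s) has mean 0 because each increment f(s) * (B_{s+ds} - B_s) has mean 0. By the Itô isometry:
  Var( int_0^t f(s) dB_s ) = E[ (int_0^t f(s) dB_s)^2 ] = int_0^t f(s)^2 ds.
Here f(s) = 1 - 6*s, so f(s)^2 = (6*s - 1)^2. Integrate:
  int_0^t ((6*s - 1)^2) ds = t*(12*t^2 - 6*t + 1).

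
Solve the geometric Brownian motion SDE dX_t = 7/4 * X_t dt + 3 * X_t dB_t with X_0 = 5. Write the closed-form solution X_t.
X_t = 5 * exp((-11/4) * t + (3) * B_t)

For GBM dX = mu X dt + sigma X dB with X_0 = x_0, apply Itô to Y = log X: dY = (mu - sigma^2/2) dt + sigma dB, so Y_t = log(x_0) + (mu - sigma^2/2) t + sigma B_t and hence X_t = x_0 * exp((mu - sigma^2/2) t + sigma B_t).
With mu = 7/4, sigma = 3, x_0 = 5, this gives:
  X_t = 5 * exp((-11/4) * t + (3) * B_t).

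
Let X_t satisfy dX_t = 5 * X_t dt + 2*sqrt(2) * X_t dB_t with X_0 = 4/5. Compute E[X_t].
E[X_t] = 4*exp(5*t)/5

For GBM dX = mu X dt + sigma X dB with X_0 = x_0, apply Itô to Y = log X: dY = (mu - sigma^2/2) dt + sigma dB, so Y_t = log(x_0) + (mu - sigma^2/2) t + sigma B_t and hence X_t = x_0 * exp((mu - sigma^2/2) t + sigma B_t).
With mu = 5, sigma = 2*sqrt(2), x_0 = 4/5, this gives:
  X_t = 4/5 * exp((1) * t + (2*sqrt(2)) * B_t).
Since sigma*B_t ~ Normal(0, sigma^2 t), E[exp(sigma*B_t)] = exp(sigma^2 t / 2); so E[X_t] = x_0 * exp((mu - sigma^2/2) t) * exp(sigma^2 t / 2) = x_0 * exp(mu t) = 4*exp(5*t)/5.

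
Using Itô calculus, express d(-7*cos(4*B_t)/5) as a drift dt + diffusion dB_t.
d(-7*cos(4*B_t)/5) = (56*cos(4*B_t)/5) dt + (28*sin(4*B_t)/5) dB_t

Itô's formula for f(B_t) gives d f(B_t) = f'(B_t) dB_t + (1/2) f''(B_t) dt. Compute derivatives of f(x) = -7*cos(4*x)/5:
  f'(x)  = 28*sin(4*x)/5
  f''(x) = 112*cos(4*x)/5
Substitute x = B_t and multiply the f'' term by 1/2:
  drift     = (1/2) * (112*cos(4*x)/5) evaluated at B_t = 56*cos(4*B_t)/5
  diffusion = (28*sin(4*x)/5) evaluated at B_t = 28*sin(4*B_t)/5
Therefore d(-7*cos(4*B_t)/5) = (56*cos(4*B_t)/5) dt + (28*sin(4*B_t)/5) dB_t.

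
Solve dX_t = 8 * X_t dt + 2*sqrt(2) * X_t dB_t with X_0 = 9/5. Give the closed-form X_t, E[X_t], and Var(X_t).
X_t = 9/5 * exp((4) t + (2*sqrt(2)) B_t); E[X_t] = 9*exp(8*t)/5; Var(X_t) = 81*(exp(8*t) - 1)*exp(16*t)/25

For GBM dX = mu X dt + sigma X dB with X_0 = x_0, apply Itô to Y = log X: dY = (mu - sigma^2/2) dt + sigma dB, so Y_t = log(x_0) + (mu - sigma^2/2) t + sigma B_t and hence X_t = x_0 * exp((mu - sigma^2/2) t + sigma B_t).
With mu = 8, sigma = 2*sqrt(2), x_0 = 9/5, this gives:
  X_t = 9/5 * exp((4) * t + (2*sqrt(2)) * B_t).
Since sigma*B_t ~ Normal(0, sigma^2 t), E[exp(sigma*B_t)] = exp(sigma^2 t / 2); so E[X_t] = x_0 * exp((mu - sigma^2/2) t) * exp(sigma^2 t / 2) = x_0 * exp(mu t) = 9*exp(8*t)/5.
Var(X_t) = E[X_t^2] - (E[X_t])^2 = x_0^2 * exp(2 mu t) * (exp(sigma^2 t) - 1) = 81*(exp(8*t) - 1)*exp(16*t)/25.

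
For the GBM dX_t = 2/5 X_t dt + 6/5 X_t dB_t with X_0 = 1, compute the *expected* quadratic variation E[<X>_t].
E[<X>_t] = 9*exp(56*t/25)/14 - 9/14

<X>_t = int_0^t ((6/5) * X_s)^2 ds. Taking expectation inside the integral: E[<X>_t] = (6/5)^2 * int_0^t E[X_s^2] ds. For GBM, E[X_s^2] = x_0^2 * exp((2 mu + sigma^2) s). Integrating:
  E[<X>_t] = (6/5)^2 * 1^2 * (exp((2*(2/5) + (6/5)^2) t) - 1) / (2*(2/5) + (6/5)^2)
           = (6/5)^2 * 1^2 * (exp((56/25) t) - 1) / (56/25) = 9*exp(56*t/25)/14 - 9/14.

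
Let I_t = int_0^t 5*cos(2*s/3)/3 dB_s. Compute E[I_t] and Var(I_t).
E[I_t] = 0; Var(I_t) = 25*t/18 + 25*sin(4*t/3)/24

The Itô integral of a deterministic integrand f(s) has mean 0 because each increment f(s) * (B_{s+ds} - B_s) has mean 0. By the Itô isometry:
  Var( int_0^t f(s) dB_s ) = E[ (int_0^t f(s) dB_s)^2 ] = int_0^t f(s)^2 ds.
Here f(s) = 5*cos(2*s/3)/3, so f(s)^2 = 25*cos(2*s/3)^2/9. Integrate:
  int_0^t (25*cos(2*s/3)^2/9) ds = 25*t/18 + 25*sin(4*t/3)/24.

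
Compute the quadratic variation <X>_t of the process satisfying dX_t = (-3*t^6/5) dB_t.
<X>_t = 9*t^13/325

For an Itô process dX_t = a(t) dt + b(t) dB_t, the quadratic variation is <X>_t = int_0^t b(s)^2 ds (the drift term does not contribute). Here b(s) = -3*s^6/5, so
  b(s)^2 = 9*s^12/25.
Integrating from 0 to t:
  <X>_t = int_0^t (9*s^12/25) ds = 9*t^13/325.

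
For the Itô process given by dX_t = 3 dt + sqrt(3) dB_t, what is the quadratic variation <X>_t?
<X>_t = 3*t

For an Itô process dX_t = a(t) dt + b(t) dB_t, the quadratic variation is <X>_t = int_0^t b(s)^2 ds (the drift term does not contribute). Here b(s) = sqrt(3), so
  b(s)^2 = 3.
Integrating from 0 to t:
  <X>_t = int_0^t (3) ds = 3*t.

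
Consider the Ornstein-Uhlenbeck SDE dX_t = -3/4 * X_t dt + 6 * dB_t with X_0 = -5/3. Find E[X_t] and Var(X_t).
E[X_t] = -5*exp(-3*t/4)/3; Var(X_t) = 24 - 24*exp(-3*t/2)

The OU SDE dX = -theta X dt + sigma dB admits the integrating factor exp(theta t): d(exp(theta t) X_t) = sigma exp(theta t) dB_t. Integrating from 0 to t:
  X_t = x_0 * exp(-theta t) + sigma * int_0^t exp(-theta (t-s)) dB_s.
The Itô integral has mean 0 and (by the Itô isometry) variance sigma^2 * int_0^t exp(-2 theta (t - s)) ds = sigma^2 * (1 - exp(-2 theta t)) / (2 theta).
With theta = 3/4, sigma = 6, x_0 = -5/3:
  E[X_t] = -5/3 * exp(-3/4 t) = -5*exp(-3*t/4)/3
  Var(X_t) = (6)^2 * (1 - exp(-2*3/4 t)) / (2 * 3/4) = 24 - 24*exp(-3*t/2).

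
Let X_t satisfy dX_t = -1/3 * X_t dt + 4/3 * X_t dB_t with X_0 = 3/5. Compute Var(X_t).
Var(X_t) = (9*exp(16*t/9) - 9)*exp(-2*t/3)/25

For GBM dX = mu X dt + sigma X dB with X_0 = x_0, apply Itô to Y = log X: dY = (mu - sigma^2/2) dt + sigma dB, so Y_t = log(x_0) + (mu - sigma^2/2) t + sigma B_t and hence X_t = x_0 * exp((mu - sigma^2/2) t + sigma B_t).
With mu = -1/3, sigma = 4/3, x_0 = 3/5, this gives:
  X_t = 3/5 * exp((-11/9) * t + (4/3) * B_t).
Since sigma*B_t ~ Normal(0, sigma^2 t), E[exp(sigma*B_t)] = exp(sigma^2 t / 2); so E[X_t] = x_0 * exp((mu - sigma^2/2) t) * exp(sigma^2 t / 2) = x_0 * exp(mu t) = 3*exp(-t/3)/5.
Var(X_t) = E[X_t^2] - (E[X_t])^2 = x_0^2 * exp(2 mu t) * (exp(sigma^2 t) - 1) = (9*exp(16*t/9) - 9)*exp(-2*t/3)/25.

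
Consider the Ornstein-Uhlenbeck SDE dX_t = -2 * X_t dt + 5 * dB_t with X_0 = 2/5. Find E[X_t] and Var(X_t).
E[X_t] = 2*exp(-2*t)/5; Var(X_t) = 25/4 - 25*exp(-4*t)/4

The OU SDE dX = -theta X dt + sigma dB admits the integrating factor exp(theta t): d(exp(theta t) X_t) = sigma exp(theta t) dB_t. Integrating from 0 to t:
  X_t = x_0 * exp(-theta t) + sigma * int_0^t exp(-theta (t-s)) dB_s.
The Itô integral has mean 0 and (by the Itô isometry) variance sigma^2 * int_0^t exp(-2 theta (t - s)) ds = sigma^2 * (1 - exp(-2 theta t)) / (2 theta).
With theta = 2, sigma = 5, x_0 = 2/5:
  E[X_t] = 2/5 * exp(-2 t) = 2*exp(-2*t)/5
  Var(X_t) = (5)^2 * (1 - exp(-2*2 t)) / (2 * 2) = 25/4 - 25*exp(-4*t)/4.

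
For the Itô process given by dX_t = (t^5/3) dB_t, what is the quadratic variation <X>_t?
<X>_t = t^11/99

For an Itô process dX_t = a(t) dt + b(t) dB_t, the quadratic variation is <X>_t = int_0^t b(s)^2 ds (the drift term does not contribute). Here b(s) = s^5/3, so
  b(s)^2 = s^10/9.
Integrating from 0 to t:
  <X>_t = int_0^t (s^10/9) ds = t^11/99.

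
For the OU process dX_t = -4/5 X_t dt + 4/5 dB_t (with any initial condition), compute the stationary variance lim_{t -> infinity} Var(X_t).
lim Var(X_t) = 2/5

The OU SDE dX = -theta X dt + sigma dB admits the integrating factor exp(theta t): d(exp(theta t) X_t) = sigma exp(theta t) dB_t. Integrating from 0 to t gives X_t = x_0 * exp(-theta t) + sigma * int_0^t exp(-theta (t-s)) dB_s for any initial x_0. The Itô integral has variance (by the Itô isometry) sigma^2 * int_0^t exp(-2 theta (t - s)) ds = sigma^2 * (1 - exp(-2 theta t)) / (2 theta), independent of x_0.
With theta = 4/5, sigma = 4/5:
  Var(X_t) = (4/5)^2 * (1 - exp(-2*4/5 t)) / (2 * 4/5) = 2/5 - 2*exp(-8*t/5)/5.
As t -> infinity, exp(-2*4/5 t) -> 0, so the stationary variance is sigma^2 / (2 theta) = 2/5.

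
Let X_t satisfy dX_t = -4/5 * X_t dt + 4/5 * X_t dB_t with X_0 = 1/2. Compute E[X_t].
E[X_t] = exp(-4*t/5)/2

For GBM dX = mu X dt + sigma X dB with X_0 = x_0, apply Itô to Y = log X: dY = (mu - sigma^2/2) dt + sigma dB, so Y_t = log(x_0) + (mu - sigma^2/2) t + sigma B_t and hence X_t = x_0 * exp((mu - sigma^2/2) t + sigma B_t).
With mu = -4/5, sigma = 4/5, x_0 = 1/2, this gives:
  X_t = 1/2 * exp((-28/25) * t + (4/5) * B_t).
Since sigma*B_t ~ Normal(0, sigma^2 t), E[exp(sigma*B_t)] = exp(sigma^2 t / 2); so E[X_t] = x_0 * exp((mu - sigma^2/2) t) * exp(sigma^2 t / 2) = x_0 * exp(mu t) = exp(-4*t/5)/2.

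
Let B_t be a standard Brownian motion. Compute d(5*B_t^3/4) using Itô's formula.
d(5*B_t^3/4) = (15*B_t/4) dt + (15*B_t^2/4) dB_t

Itô's formula for f(B_t) gives d f(B_t) = f'(B_t) dB_t + (1/2) f''(B_t) dt. Compute derivatives of f(x) = 5*x^3/4:
  f'(x)  = 15*x^2/4
  f''(x) = 15*x/2
Substitute x = B_t and multiply the f'' term by 1/2:
  drift     = (1/2) * (15*x/2) evaluated at B_t = 15*B_t/4
  diffusion = (15*x^2/4) evaluated at B_t = 15*B_t^2/4
Therefore d(5*B_t^3/4) = (15*B_t/4) dt + (15*B_t^2/4) dB_t.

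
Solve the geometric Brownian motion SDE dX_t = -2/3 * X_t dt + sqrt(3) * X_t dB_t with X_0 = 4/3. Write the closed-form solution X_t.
X_t = 4/3 * exp((-13/6) * t + (sqrt(3)) * B_t)

For GBM dX = mu X dt + sigma X dB with X_0 = x_0, apply Itô to Y = log X: dY = (mu - sigma^2/2) dt + sigma dB, so Y_t = log(x_0) + (mu - sigma^2/2) t + sigma B_t and hence X_t = x_0 * exp((mu - sigma^2/2) t + sigma B_t).
With mu = -2/3, sigma = sqrt(3), x_0 = 4/3, this gives:
  X_t = 4/3 * exp((-13/6) * t + (sqrt(3)) * B_t).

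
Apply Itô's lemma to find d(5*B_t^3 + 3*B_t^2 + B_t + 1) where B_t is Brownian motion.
d(5*B_t^3 + 3*B_t^2 + B_t + 1) = (15*B_t + 3) dt + (15*B_t^2 + 6*B_t + 1) dB_t

Itô's formula for f(B_t) gives d f(B_t) = f'(B_t) dB_t + (1/2) f''(B_t) dt. Compute derivatives of f(x) = 5*x^3 + 3*x^2 + x + 1:
  f'(x)  = 15*x^2 + 6*x + 1
  f''(x) = 30*x + 6
Substitute x = B_t and multiply the f'' term by 1/2:
  drift     = (1/2) * (30*x + 6) evaluated at B_t = 15*B_t + 3
  diffusion = (15*x^2 + 6*x + 1) evaluated at B_t = 15*B_t^2 + 6*B_t + 1
Therefore d(5*B_t^3 + 3*B_t^2 + B_t + 1) = (15*B_t + 3) dt + (15*B_t^2 + 6*B_t + 1) dB_t.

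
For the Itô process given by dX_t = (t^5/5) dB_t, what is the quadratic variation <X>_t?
<X>_t = t^11/275

For an Itô process dX_t = a(t) dt + b(t) dB_t, the quadratic variation is <X>_t = int_0^t b(s)^2 ds (the drift term does not contribute). Here b(s) = s^5/5, so
  b(s)^2 = s^10/25.
Integrating from 0 to t:
  <X>_t = int_0^t (s^10/25) ds = t^11/275.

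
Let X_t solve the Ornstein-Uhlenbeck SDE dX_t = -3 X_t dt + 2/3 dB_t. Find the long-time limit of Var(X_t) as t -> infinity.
lim Var(X_t) = 2/27

The OU SDE dX = -theta X dt + sigma dB admits the integrating factor exp(theta t): d(exp(theta t) X_t) = sigma exp(theta t) dB_t. Integrating from 0 to t gives X_t = x_0 * exp(-theta t) + sigma * int_0^t exp(-theta (t-s)) dB_s for any initial x_0. The Itô integral has variance (by the Itô isometry) sigma^2 * int_0^t exp(-2 theta (t - s)) ds = sigma^2 * (1 - exp(-2 theta t)) / (2 theta), independent of x_0.
With theta = 3, sigma = 2/3:
  Var(X_t) = (2/3)^2 * (1 - exp(-2*3 t)) / (2 * 3) = 2/27 - 2*exp(-6*t)/27.
As t -> infinity, exp(-2*3 t) -> 0, so the stationary variance is sigma^2 / (2 theta) = 2/27.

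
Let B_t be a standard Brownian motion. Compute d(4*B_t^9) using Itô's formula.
d(4*B_t^9) = (144*B_t^7) dt + (36*B_t^8) dB_t

Itô's formula for f(B_t) gives d f(B_t) = f'(B_t) dB_t + (1/2) f''(B_t) dt. Compute derivatives of f(x) = 4*x^9:
  f'(x)  = 36*x^8
  f''(x) = 288*x^7
Substitute x = B_t and multiply the f'' term by 1/2:
  drift     = (1/2) * (288*x^7) evaluated at B_t = 144*B_t^7
  diffusion = (36*x^8) evaluated at B_t = 36*B_t^8
Therefore d(4*B_t^9) = (144*B_t^7) dt + (36*B_t^8) dB_t.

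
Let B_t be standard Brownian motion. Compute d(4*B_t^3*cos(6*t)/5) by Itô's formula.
d(4*B_t^3*cos(6*t)/5) = (12*B_t*(-2*B_t^2*sin(6*t) + cos(6*t))/5) dt + (12*B_t^2*cos(6*t)/5) dB_t

Itô's formula for f(t, x): d f(t, B_t) = (f_t + (1/2) f_xx) dt + f_x dB_t. Compute partials of f(t, x) = 4*x^3*cos(6*t)/5:
  f_t(t,x)  = -24*x^3*sin(6*t)/5
  f_x(t,x)  = 12*x^2*cos(6*t)/5
  f_xx(t,x) = 24*x*cos(6*t)/5
Assemble drift = f_t + (1/2) f_xx = 12*x*(-2*x^2*sin(6*t) + cos(6*t))/5 and diffusion = f_x = 12*x^2*cos(6*t)/5. Substituting x = B_t:
  d(4*B_t^3*cos(6*t)/5) = (12*B_t*(-2*B_t^2*sin(6*t) + cos(6*t))/5) dt + (12*B_t^2*cos(6*t)/5) dB_t.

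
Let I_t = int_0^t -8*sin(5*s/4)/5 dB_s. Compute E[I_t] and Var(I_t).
E[I_t] = 0; Var(I_t) = 32*t/25 - 64*sin(5*t/2)/125

The Itô integral of a deterministic integrand f(s) has mean 0 because each increment f(s) * (B_{s+ds} - B_s) has mean 0. By the Itô isometry:
  Var( int_0^t f(s) dB_s ) = E[ (int_0^t f(s) dB_s)^2 ] = int_0^t f(s)^2 ds.
Here f(s) = -8*sin(5*s/4)/5, so f(s)^2 = 64*sin(5*s/4)^2/25. Integrate:
  int_0^t (64*sin(5*s/4)^2/25) ds = 32*t/25 - 64*sin(5*t/2)/125.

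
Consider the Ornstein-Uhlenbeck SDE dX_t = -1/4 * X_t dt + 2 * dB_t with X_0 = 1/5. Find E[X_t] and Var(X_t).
E[X_t] = exp(-t/4)/5; Var(X_t) = 8 - 8*exp(-t/2)

The OU SDE dX = -theta X dt + sigma dB admits the integrating factor exp(theta t): d(exp(theta t) X_t) = sigma exp(theta t) dB_t. Integrating from 0 to t:
  X_t = x_0 * exp(-theta t) + sigma * int_0^t exp(-theta (t-s)) dB_s.
The Itô integral has mean 0 and (by the Itô isometry) variance sigma^2 * int_0^t exp(-2 theta (t - s)) ds = sigma^2 * (1 - exp(-2 theta t)) / (2 theta).
With theta = 1/4, sigma = 2, x_0 = 1/5:
  E[X_t] = 1/5 * exp(-1/4 t) = exp(-t/4)/5
  Var(X_t) = (2)^2 * (1 - exp(-2*1/4 t)) / (2 * 1/4) = 8 - 8*exp(-t/2).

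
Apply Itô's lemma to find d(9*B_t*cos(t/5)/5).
d(9*B_t*cos(t/5)/5) = (-9*B_t*sin(t/5)/25) dt + (9*cos(t/5)/5) dB_t

Itô's formula for f(t, x): d f(t, B_t) = (f_t + (1/2) f_xx) dt + f_x dB_t. Compute partials of f(t, x) = 9*x*cos(t/5)/5:
  f_t(t,x)  = -9*x*sin(t/5)/25
  f_x(t,x)  = 9*cos(t/5)/5
  f_xx(t,x) = 0
Assemble drift = f_t + (1/2) f_xx = -9*x*sin(t/5)/25 and diffusion = f_x = 9*cos(t/5)/5. Substituting x = B_t:
  d(9*B_t*cos(t/5)/5) = (-9*B_t*sin(t/5)/25) dt + (9*cos(t/5)/5) dB_t.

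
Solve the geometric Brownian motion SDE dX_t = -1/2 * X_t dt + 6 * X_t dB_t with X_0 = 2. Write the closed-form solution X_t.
X_t = 2 * exp((-37/2) * t + (6) * B_t)

For GBM dX = mu X dt + sigma X dB with X_0 = x_0, apply Itô to Y = log X: dY = (mu - sigma^2/2) dt + sigma dB, so Y_t = log(x_0) + (mu - sigma^2/2) t + sigma B_t and hence X_t = x_0 * exp((mu - sigma^2/2) t + sigma B_t).
With mu = -1/2, sigma = 6, x_0 = 2, this gives:
  X_t = 2 * exp((-37/2) * t + (6) * B_t).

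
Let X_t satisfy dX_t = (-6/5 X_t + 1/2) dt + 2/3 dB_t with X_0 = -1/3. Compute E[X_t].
E[X_t] = 5/12 - 3*exp(-6*t/5)/4

Taking expectations and using E[dB_t] = 0, the mean m(t) = E[X_t] satisfies the ODE m'(t) = a m(t) + b with m(0) = x_0. With a = -6/5, b = 1/2, x_0 = -1/3, the solution is
  m(t) = x_0 * exp(a t) + (b/a) * (exp(a t) - 1)
       = (-1/3) * exp((-6/5) t) + ((1/2)/(-6/5)) * (exp((-6/5) t) - 1)
       = 5/12 - 3*exp(-6*t/5)/4.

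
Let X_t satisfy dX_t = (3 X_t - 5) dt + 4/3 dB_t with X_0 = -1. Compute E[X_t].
E[X_t] = 5/3 - 8*exp(3*t)/3

Taking expectations and using E[dB_t] = 0, the mean m(t) = E[X_t] satisfies the ODE m'(t) = a m(t) + b with m(0) = x_0. With a = 3, b = -5, x_0 = -1, the solution is
  m(t) = x_0 * exp(a t) + (b/a) * (exp(a t) - 1)
       = (-1) * exp(3 t) + ((-5)/3) * (exp(3 t) - 1)
       = 5/3 - 8*exp(3*t)/3.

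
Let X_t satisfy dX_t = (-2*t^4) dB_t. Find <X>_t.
<X>_t = 4*t^9/9

For an Itô process dX_t = a(t) dt + b(t) dB_t, the quadratic variation is <X>_t = int_0^t b(s)^2 ds (the drift term does not contribute). Here b(s) = -2*s^4, so
  b(s)^2 = 4*s^8.
Integrating from 0 to t:
  <X>_t = int_0^t (4*s^8) ds = 4*t^9/9.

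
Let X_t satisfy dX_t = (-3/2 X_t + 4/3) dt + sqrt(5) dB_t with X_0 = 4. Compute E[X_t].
E[X_t] = 8/9 + 28*exp(-3*t/2)/9

Taking expectations and using E[dB_t] = 0, the mean m(t) = E[X_t] satisfies the ODE m'(t) = a m(t) + b with m(0) = x_0. With a = -3/2, b = 4/3, x_0 = 4, the solution is
  m(t) = x_0 * exp(a t) + (b/a) * (exp(a t) - 1)
       = 4 * exp((-3/2) t) + ((4/3)/(-3/2)) * (exp((-3/2) t) - 1)
       = 8/9 + 28*exp(-3*t/2)/9.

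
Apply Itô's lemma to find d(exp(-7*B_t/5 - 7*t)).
d(exp(-7*B_t/5 - 7*t)) = (-301*exp(-7*B_t/5 - 7*t)/50) dt + (-7*exp(-7*B_t/5 - 7*t)/5) dB_t

Itô's formula for f(t, x): d f(t, B_t) = (f_t + (1/2) f_xx) dt + f_x dB_t. Compute partials of f(t, x) = exp(-7*t - 7*x/5):
  f_t(t,x)  = -7*exp(-7*t - 7*x/5)
  f_x(t,x)  = -7*exp(-7*t - 7*x/5)/5
  f_xx(t,x) = 49*exp(-7*t - 7*x/5)/25
Assemble drift = f_t + (1/2) f_xx = -301*exp(-7*t - 7*x/5)/50 and diffusion = f_x = -7*exp(-7*t - 7*x/5)/5. Substituting x = B_t:
  d(exp(-7*B_t/5 - 7*t)) = (-301*exp(-7*B_t/5 - 7*t)/50) dt + (-7*exp(-7*B_t/5 - 7*t)/5) dB_t.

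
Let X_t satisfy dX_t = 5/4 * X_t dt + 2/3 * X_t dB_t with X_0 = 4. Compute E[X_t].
E[X_t] = 4*exp(5*t/4)

For GBM dX = mu X dt + sigma X dB with X_0 = x_0, apply Itô to Y = log X: dY = (mu - sigma^2/2) dt + sigma dB, so Y_t = log(x_0) + (mu - sigma^2/2) t + sigma B_t and hence X_t = x_0 * exp((mu - sigma^2/2) t + sigma B_t).
With mu = 5/4, sigma = 2/3, x_0 = 4, this gives:
  X_t = 4 * exp((37/36) * t + (2/3) * B_t).
Since sigma*B_t ~ Normal(0, sigma^2 t), E[exp(sigma*B_t)] = exp(sigma^2 t / 2); so E[X_t] = x_0 * exp((mu - sigma^2/2) t) * exp(sigma^2 t / 2) = x_0 * exp(mu t) = 4*exp(5*t/4).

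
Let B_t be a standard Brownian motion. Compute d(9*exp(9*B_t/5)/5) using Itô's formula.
d(9*exp(9*B_t/5)/5) = (729*exp(9*B_t/5)/250) dt + (81*exp(9*B_t/5)/25) dB_t

Itô's formula for f(B_t) gives d f(B_t) = f'(B_t) dB_t + (1/2) f''(B_t) dt. Compute derivatives of f(x) = 9*exp(9*x/5)/5:
  f'(x)  = 81*exp(9*x/5)/25
  f''(x) = 729*exp(9*x/5)/125
Substitute x = B_t and multiply the f'' term by 1/2:
  drift     = (1/2) * (729*exp(9*x/5)/125) evaluated at B_t = 729*exp(9*B_t/5)/250
  diffusion = (81*exp(9*x/5)/25) evaluated at B_t = 81*exp(9*B_t/5)/25
Therefore d(9*exp(9*B_t/5)/5) = (729*exp(9*B_t/5)/250) dt + (81*exp(9*B_t/5)/25) dB_t.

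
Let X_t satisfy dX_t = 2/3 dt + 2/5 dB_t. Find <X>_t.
<X>_t = 4*t/25

For an Itô process dX_t = a(t) dt + b(t) dB_t, the quadratic variation is <X>_t = int_0^t b(s)^2 ds (the drift term does not contribute). Here b(s) = 2/5, so
  b(s)^2 = 4/25.
Integrating from 0 to t:
  <X>_t = int_0^t (4/25) ds = 4*t/25.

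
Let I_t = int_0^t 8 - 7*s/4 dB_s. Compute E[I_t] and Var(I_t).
E[I_t] = 0; Var(I_t) = t*(49*t^2 - 672*t + 3072)/48

The Itô integral of a deterministic integrand f(s) has mean 0 because each increment f(s) * (B_{s+ds} - B_s) has mean 0. By the Itô isometry:
  Var( int_0^t f(s) dB_s ) = E[ (int_0^t f(s) dB_s)^2 ] = int_0^t f(s)^2 ds.
Here f(s) = 8 - 7*s/4, so f(s)^2 = (7*s - 32)^2/16. Integrate:
  int_0^t ((7*s - 32)^2/16) ds = t*(49*t^2 - 672*t + 3072)/48.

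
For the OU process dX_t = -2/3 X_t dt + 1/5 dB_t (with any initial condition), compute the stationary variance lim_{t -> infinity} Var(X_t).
lim Var(X_t) = 3/100

The OU SDE dX = -theta X dt + sigma dB admits the integrating factor exp(theta t): d(exp(theta t) X_t) = sigma exp(theta t) dB_t. Integrating from 0 to t gives X_t = x_0 * exp(-theta t) + sigma * int_0^t exp(-theta (t-s)) dB_s for any initial x_0. The Itô integral has variance (by the Itô isometry) sigma^2 * int_0^t exp(-2 theta (t - s)) ds = sigma^2 * (1 - exp(-2 theta t)) / (2 theta), independent of x_0.
With theta = 2/3, sigma = 1/5:
  Var(X_t) = (1/5)^2 * (1 - exp(-2*2/3 t)) / (2 * 2/3) = 3/100 - 3*exp(-4*t/3)/100.
As t -> infinity, exp(-2*2/3 t) -> 0, so the stationary variance is sigma^2 / (2 theta) = 3/100.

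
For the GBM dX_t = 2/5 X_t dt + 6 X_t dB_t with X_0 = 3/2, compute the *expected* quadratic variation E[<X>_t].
E[<X>_t] = 405*exp(184*t/5)/184 - 405/184

<X>_t = int_0^t (6 * X_s)^2 ds. Taking expectation inside the integral: E[<X>_t] = 6^2 * int_0^t E[X_s^2] ds. For GBM, E[X_s^2] = x_0^2 * exp((2 mu + sigma^2) s). Integrating:
  E[<X>_t] = 6^2 * (3/2)^2 * (exp((2*(2/5) + 6^2) t) - 1) / (2*(2/5) + 6^2)
           = 6^2 * (3/2)^2 * (exp((184/5) t) - 1) / (184/5) = 405*exp(184*t/5)/184 - 405/184.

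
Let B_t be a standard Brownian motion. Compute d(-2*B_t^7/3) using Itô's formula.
d(-2*B_t^7/3) = (-14*B_t^5) dt + (-14*B_t^6/3) dB_t

Itô's formula for f(B_t) gives d f(B_t) = f'(B_t) dB_t + (1/2) f''(B_t) dt. Compute derivatives of f(x) = -2*x^7/3:
  f'(x)  = -14*x^6/3
  f''(x) = -28*x^5
Substitute x = B_t and multiply the f'' term by 1/2:
  drift     = (1/2) * (-28*x^5) evaluated at B_t = -14*B_t^5
  diffusion = (-14*x^6/3) evaluated at B_t = -14*B_t^6/3
Therefore d(-2*B_t^7/3) = (-14*B_t^5) dt + (-14*B_t^6/3) dB_t.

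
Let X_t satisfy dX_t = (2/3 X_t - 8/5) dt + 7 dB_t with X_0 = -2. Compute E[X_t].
E[X_t] = 12/5 - 22*exp(2*t/3)/5

Taking expectations and using E[dB_t] = 0, the mean m(t) = E[X_t] satisfies the ODE m'(t) = a m(t) + b with m(0) = x_0. With a = 2/3, b = -8/5, x_0 = -2, the solution is
  m(t) = x_0 * exp(a t) + (b/a) * (exp(a t) - 1)
       = (-2) * exp((2/3) t) + ((-8/5)/(2/3)) * (exp((2/3) t) - 1)
       = 12/5 - 22*exp(2*t/3)/5.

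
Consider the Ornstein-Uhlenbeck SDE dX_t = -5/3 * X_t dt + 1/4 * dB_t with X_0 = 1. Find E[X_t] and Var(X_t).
E[X_t] = exp(-5*t/3); Var(X_t) = 3/160 - 3*exp(-10*t/3)/160

The OU SDE dX = -theta X dt + sigma dB admits the integrating factor exp(theta t): d(exp(theta t) X_t) = sigma exp(theta t) dB_t. Integrating from 0 to t:
  X_t = x_0 * exp(-theta t) + sigma * int_0^t exp(-theta (t-s)) dB_s.
The Itô integral has mean 0 and (by the Itô isometry) variance sigma^2 * int_0^t exp(-2 theta (t - s)) ds = sigma^2 * (1 - exp(-2 theta t)) / (2 theta).
With theta = 5/3, sigma = 1/4, x_0 = 1:
  E[X_t] = 1 * exp(-5/3 t) = exp(-5*t/3)
  Var(X_t) = (1/4)^2 * (1 - exp(-2*5/3 t)) / (2 * 5/3) = 3/160 - 3*exp(-10*t/3)/160.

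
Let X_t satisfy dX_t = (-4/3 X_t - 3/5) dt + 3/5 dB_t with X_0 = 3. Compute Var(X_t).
Var(X_t) = 27/200 - 27*exp(-8*t/3)/200

The variance V(t) = Var(X_t) satisfies V'(t) = 2 a V(t) + c^2 with V(0) = 0 (drift coefficient is linear in X, diffusion is constant). With a = -4/3, c = 3/5, the solution is
  V(t) = (c^2 / (2 a)) * (exp(2 a t) - 1)
       = ((3/5)^2 / (2*(-4/3))) * (exp((-8/3) t) - 1)
       = 27/200 - 27*exp(-8*t/3)/200.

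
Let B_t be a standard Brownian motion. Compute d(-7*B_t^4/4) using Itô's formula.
d(-7*B_t^4/4) = (-21*B_t^2/2) dt + (-7*B_t^3) dB_t

Itô's formula for f(B_t) gives d f(B_t) = f'(B_t) dB_t + (1/2) f''(B_t) dt. Compute derivatives of f(x) = -7*x^4/4:
  f'(x)  = -7*x^3
  f''(x) = -21*x^2
Substitute x = B_t and multiply the f'' term by 1/2:
  drift     = (1/2) * (-21*x^2) evaluated at B_t = -21*B_t^2/2
  diffusion = (-7*x^3) evaluated at B_t = -7*B_t^3
Therefore d(-7*B_t^4/4) = (-21*B_t^2/2) dt + (-7*B_t^3) dB_t.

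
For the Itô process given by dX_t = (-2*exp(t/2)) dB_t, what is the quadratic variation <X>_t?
<X>_t = 4*exp(t) - 4

For an Itô process dX_t = a(t) dt + b(t) dB_t, the quadratic variation is <X>_t = int_0^t b(s)^2 ds (the drift term does not contribute). Here b(s) = -2*exp(s/2), so
  b(s)^2 = 4*exp(s).
Integrating from 0 to t:
  <X>_t = int_0^t (4*exp(s)) ds = 4*exp(t) - 4.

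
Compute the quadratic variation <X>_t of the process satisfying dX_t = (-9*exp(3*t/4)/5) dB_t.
<X>_t = 54*exp(3*t/2)/25 - 54/25

For an Itô process dX_t = a(t) dt + b(t) dB_t, the quadratic variation is <X>_t = int_0^t b(s)^2 ds (the drift term does not contribute). Here b(s) = -9*exp(3*s/4)/5, so
  b(s)^2 = 81*exp(3*s/2)/25.
Integrating from 0 to t:
  <X>_t = int_0^t (81*exp(3*s/2)/25) ds = 54*exp(3*t/2)/25 - 54/25.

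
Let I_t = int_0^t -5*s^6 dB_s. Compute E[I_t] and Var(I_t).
E[I_t] = 0; Var(I_t) = 25*t^13/13

The Itô integral of a deterministic integrand f(s) has mean 0 because each increment f(s) * (B_{s+ds} - B_s) has mean 0. By the Itô isometry:
  Var( int_0^t f(s) dB_s ) = E[ (int_0^t f(s) dB_s)^2 ] = int_0^t f(s)^2 ds.
Here f(s) = -5*s^6, so f(s)^2 = 25*s^12. Integrate:
  int_0^t (25*s^12) ds = 25*t^13/13.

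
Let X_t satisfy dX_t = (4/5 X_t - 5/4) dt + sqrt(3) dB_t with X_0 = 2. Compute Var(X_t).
Var(X_t) = 15*exp(8*t/5)/8 - 15/8

The variance V(t) = Var(X_t) satisfies V'(t) = 2 a V(t) + c^2 with V(0) = 0 (drift coefficient is linear in X, diffusion is constant). With a = 4/5, c = sqrt(3), the solution is
  V(t) = (c^2 / (2 a)) * (exp(2 a t) - 1)
       = (sqrt(3)^2 / (2*(4/5))) * (exp((8/5) t) - 1)
       = 15*exp(8*t/5)/8 - 15/8.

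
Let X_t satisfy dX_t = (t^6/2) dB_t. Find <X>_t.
<X>_t = t^13/52

For an Itô process dX_t = a(t) dt + b(t) dB_t, the quadratic variation is <X>_t = int_0^t b(s)^2 ds (the drift term does not contribute). Here b(s) = s^6/2, so
  b(s)^2 = s^12/4.
Integrating from 0 to t:
  <X>_t = int_0^t (s^12/4) ds = t^13/52.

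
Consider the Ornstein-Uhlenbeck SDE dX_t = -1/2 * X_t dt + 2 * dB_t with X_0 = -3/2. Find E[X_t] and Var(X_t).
E[X_t] = -3*exp(-t/2)/2; Var(X_t) = 4 - 4*exp(-t)

The OU SDE dX = -theta X dt + sigma dB admits the integrating factor exp(theta t): d(exp(theta t) X_t) = sigma exp(theta t) dB_t. Integrating from 0 to t:
  X_t = x_0 * exp(-theta t) + sigma * int_0^t exp(-theta (t-s)) dB_s.
The Itô integral has mean 0 and (by the Itô isometry) variance sigma^2 * int_0^t exp(-2 theta (t - s)) ds = sigma^2 * (1 - exp(-2 theta t)) / (2 theta).
With theta = 1/2, sigma = 2, x_0 = -3/2:
  E[X_t] = -3/2 * exp(-1/2 t) = -3*exp(-t/2)/2
  Var(X_t) = (2)^2 * (1 - exp(-2*1/2 t)) / (2 * 1/2) = 4 - 4*exp(-t).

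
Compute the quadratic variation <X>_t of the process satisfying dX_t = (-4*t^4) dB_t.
<X>_t = 16*t^9/9

For an Itô process dX_t = a(t) dt + b(t) dB_t, the quadratic variation is <X>_t = int_0^t b(s)^2 ds (the drift term does not contribute). Here b(s) = -4*s^4, so
  b(s)^2 = 16*s^8.
Integrating from 0 to t:
  <X>_t = int_0^t (16*s^8) ds = 16*t^9/9.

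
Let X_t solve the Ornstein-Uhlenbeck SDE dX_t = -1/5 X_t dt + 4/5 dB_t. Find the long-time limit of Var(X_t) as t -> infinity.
lim Var(X_t) = 8/5

The OU SDE dX = -theta X dt + sigma dB admits the integrating factor exp(theta t): d(exp(theta t) X_t) = sigma exp(theta t) dB_t. Integrating from 0 to t gives X_t = x_0 * exp(-theta t) + sigma * int_0^t exp(-theta (t-s)) dB_s for any initial x_0. The Itô integral has variance (by the Itô isometry) sigma^2 * int_0^t exp(-2 theta (t - s)) ds = sigma^2 * (1 - exp(-2 theta t)) / (2 theta), independent of x_0.
With theta = 1/5, sigma = 4/5:
  Var(X_t) = (4/5)^2 * (1 - exp(-2*1/5 t)) / (2 * 1/5) = 8/5 - 8*exp(-2*t/5)/5.
As t -> infinity, exp(-2*1/5 t) -> 0, so the stationary variance is sigma^2 / (2 theta) = 8/5.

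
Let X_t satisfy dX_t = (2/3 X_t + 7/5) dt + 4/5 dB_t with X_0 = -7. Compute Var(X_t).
Var(X_t) = 12*exp(4*t/3)/25 - 12/25

The variance V(t) = Var(X_t) satisfies V'(t) = 2 a V(t) + c^2 with V(0) = 0 (drift coefficient is linear in X, diffusion is constant). With a = 2/3, c = 4/5, the solution is
  V(t) = (c^2 / (2 a)) * (exp(2 a t) - 1)
       = ((4/5)^2 / (2*(2/3))) * (exp((4/3) t) - 1)
       = 12*exp(4*t/3)/25 - 12/25.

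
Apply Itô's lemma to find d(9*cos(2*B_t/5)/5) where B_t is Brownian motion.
d(9*cos(2*B_t/5)/5) = (-18*cos(2*B_t/5)/125) dt + (-18*sin(2*B_t/5)/25) dB_t

Itô's formula for f(B_t) gives d f(B_t) = f'(B_t) dB_t + (1/2) f''(B_t) dt. Compute derivatives of f(x) = 9*cos(2*x/5)/5:
  f'(x)  = -18*sin(2*x/5)/25
  f''(x) = -36*cos(2*x/5)/125
Substitute x = B_t and multiply the f'' term by 1/2:
  drift     = (1/2) * (-36*cos(2*x/5)/125) evaluated at B_t = -18*cos(2*B_t/5)/125
  diffusion = (-18*sin(2*x/5)/25) evaluated at B_t = -18*sin(2*B_t/5)/25
Therefore d(9*cos(2*B_t/5)/5) = (-18*cos(2*B_t/5)/125) dt + (-18*sin(2*B_t/5)/25) dB_t.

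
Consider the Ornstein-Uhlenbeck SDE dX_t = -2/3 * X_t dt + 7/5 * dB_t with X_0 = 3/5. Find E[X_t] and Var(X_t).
E[X_t] = 3*exp(-2*t/3)/5; Var(X_t) = 147/100 - 147*exp(-4*t/3)/100

The OU SDE dX = -theta X dt + sigma dB admits the integrating factor exp(theta t): d(exp(theta t) X_t) = sigma exp(theta t) dB_t. Integrating from 0 to t:
  X_t = x_0 * exp(-theta t) + sigma * int_0^t exp(-theta (t-s)) dB_s.
The Itô integral has mean 0 and (by the Itô isometry) variance sigma^2 * int_0^t exp(-2 theta (t - s)) ds = sigma^2 * (1 - exp(-2 theta t)) / (2 theta).
With theta = 2/3, sigma = 7/5, x_0 = 3/5:
  E[X_t] = 3/5 * exp(-2/3 t) = 3*exp(-2*t/3)/5
  Var(X_t) = (7/5)^2 * (1 - exp(-2*2/3 t)) / (2 * 2/3) = 147/100 - 147*exp(-4*t/3)/100.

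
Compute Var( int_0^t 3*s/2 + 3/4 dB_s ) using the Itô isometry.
Var = 3*t*(4*t^2 + 6*t + 3)/16

The Itô integral of a deterministic integrand f(s) has mean 0 because each increment f(s) * (B_{s+ds} - B_s) has mean 0. By the Itô isometry:
  Var( int_0^t f(s) dB_s ) = E[ (int_0^t f(s) dB_s)^2 ] = int_0^t f(s)^2 ds.
Here f(s) = 3*s/2 + 3/4, so f(s)^2 = 9*(2*s + 1)^2/16. Integrate:
  int_0^t (9*(2*s + 1)^2/16) ds = 3*t*(4*t^2 + 6*t + 3)/16.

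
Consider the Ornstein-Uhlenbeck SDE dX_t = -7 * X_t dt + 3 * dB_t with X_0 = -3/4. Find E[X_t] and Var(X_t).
E[X_t] = -3*exp(-7*t)/4; Var(X_t) = 9/14 - 9*exp(-14*t)/14

The OU SDE dX = -theta X dt + sigma dB admits the integrating factor exp(theta t): d(exp(theta t) X_t) = sigma exp(theta t) dB_t. Integrating from 0 to t:
  X_t = x_0 * exp(-theta t) + sigma * int_0^t exp(-theta (t-s)) dB_s.
The Itô integral has mean 0 and (by the Itô isometry) variance sigma^2 * int_0^t exp(-2 theta (t - s)) ds = sigma^2 * (1 - exp(-2 theta t)) / (2 theta).
With theta = 7, sigma = 3, x_0 = -3/4:
  E[X_t] = -3/4 * exp(-7 t) = -3*exp(-7*t)/4
  Var(X_t) = (3)^2 * (1 - exp(-2*7 t)) / (2 * 7) = 9/14 - 9*exp(-14*t)/14.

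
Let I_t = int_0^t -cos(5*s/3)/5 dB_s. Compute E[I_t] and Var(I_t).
E[I_t] = 0; Var(I_t) = t/50 + 3*sin(10*t/3)/500

The Itô integral of a deterministic integrand f(s) has mean 0 because each increment f(s) * (B_{s+ds} - B_s) has mean 0. By the Itô isometry:
  Var( int_0^t f(s) dB_s ) = E[ (int_0^t f(s) dB_s)^2 ] = int_0^t f(s)^2 ds.
Here f(s) = -cos(5*s/3)/5, so f(s)^2 = cos(5*s/3)^2/25. Integrate:
  int_0^t (cos(5*s/3)^2/25) ds = t/50 + 3*sin(10*t/3)/500.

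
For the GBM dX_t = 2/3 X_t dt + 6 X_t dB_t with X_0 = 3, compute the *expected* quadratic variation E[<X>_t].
E[<X>_t] = 243*exp(112*t/3)/28 - 243/28

<X>_t = int_0^t (6 * X_s)^2 ds. Taking expectation inside the integral: E[<X>_t] = 6^2 * int_0^t E[X_s^2] ds. For GBM, E[X_s^2] = x_0^2 * exp((2 mu + sigma^2) s). Integrating:
  E[<X>_t] = 6^2 * 3^2 * (exp((2*(2/3) + 6^2) t) - 1) / (2*(2/3) + 6^2)
           = 6^2 * 3^2 * (exp((112/3) t) - 1) / (112/3) = 243*exp(112*t/3)/28 - 243/28.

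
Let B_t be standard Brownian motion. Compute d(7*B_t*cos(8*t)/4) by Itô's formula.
d(7*B_t*cos(8*t)/4) = (-14*B_t*sin(8*t)) dt + (7*cos(8*t)/4) dB_t

Itô's formula for f(t, x): d f(t, B_t) = (f_t + (1/2) f_xx) dt + f_x dB_t. Compute partials of f(t, x) = 7*x*cos(8*t)/4:
  f_t(t,x)  = -14*x*sin(8*t)
  f_x(t,x)  = 7*cos(8*t)/4
  f_xx(t,x) = 0
Assemble drift = f_t + (1/2) f_xx = -14*x*sin(8*t) and diffusion = f_x = 7*cos(8*t)/4. Substituting x = B_t:
  d(7*B_t*cos(8*t)/4) = (-14*B_t*sin(8*t)) dt + (7*cos(8*t)/4) dB_t.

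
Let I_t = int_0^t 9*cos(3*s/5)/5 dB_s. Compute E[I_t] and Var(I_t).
E[I_t] = 0; Var(I_t) = 81*t/50 + 27*sin(6*t/5)/20

The Itô integral of a deterministic integrand f(s) has mean 0 because each increment f(s) * (B_{s+ds} - B_s) has mean 0. By the Itô isometry:
  Var( int_0^t f(s) dB_s ) = E[ (int_0^t f(s) dB_s)^2 ] = int_0^t f(s)^2 ds.
Here f(s) = 9*cos(3*s/5)/5, so f(s)^2 = 81*cos(3*s/5)^2/25. Integrate:
  int_0^t (81*cos(3*s/5)^2/25) ds = 81*t/50 + 27*sin(6*t/5)/20.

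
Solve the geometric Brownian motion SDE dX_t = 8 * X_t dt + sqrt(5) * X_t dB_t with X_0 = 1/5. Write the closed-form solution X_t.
X_t = 1/5 * exp((11/2) * t + (sqrt(5)) * B_t)

For GBM dX = mu X dt + sigma X dB with X_0 = x_0, apply Itô to Y = log X: dY = (mu - sigma^2/2) dt + sigma dB, so Y_t = log(x_0) + (mu - sigma^2/2) t + sigma B_t and hence X_t = x_0 * exp((mu - sigma^2/2) t + sigma B_t).
With mu = 8, sigma = sqrt(5), x_0 = 1/5, this gives:
  X_t = 1/5 * exp((11/2) * t + (sqrt(5)) * B_t).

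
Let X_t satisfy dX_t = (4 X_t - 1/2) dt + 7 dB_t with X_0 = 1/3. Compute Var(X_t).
Var(X_t) = 49*exp(8*t)/8 - 49/8

The variance V(t) = Var(X_t) satisfies V'(t) = 2 a V(t) + c^2 with V(0) = 0 (drift coefficient is linear in X, diffusion is constant). With a = 4, c = 7, the solution is
  V(t) = (c^2 / (2 a)) * (exp(2 a t) - 1)
       = (7^2 / (2*4)) * (exp(8 t) - 1)
       = 49*exp(8*t)/8 - 49/8.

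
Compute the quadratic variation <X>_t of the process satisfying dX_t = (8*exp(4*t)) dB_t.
<X>_t = 8*exp(8*t) - 8

For an Itô process dX_t = a(t) dt + b(t) dB_t, the quadratic variation is <X>_t = int_0^t b(s)^2 ds (the drift term does not contribute). Here b(s) = 8*exp(4*s), so
  b(s)^2 = 64*exp(8*s).
Integrating from 0 to t:
  <X>_t = int_0^t (64*exp(8*s)) ds = 8*exp(8*t) - 8.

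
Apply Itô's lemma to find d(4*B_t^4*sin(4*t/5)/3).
d(4*B_t^4*sin(4*t/5)/3) = (8*B_t^2*(2*B_t^2*cos(4*t/5)/15 + sin(4*t/5))) dt + (16*B_t^3*sin(4*t/5)/3) dB_t

Itô's formula for f(t, x): d f(t, B_t) = (f_t + (1/2) f_xx) dt + f_x dB_t. Compute partials of f(t, x) = 4*x^4*sin(4*t/5)/3:
  f_t(t,x)  = 16*x^4*cos(4*t/5)/15
  f_x(t,x)  = 16*x^3*sin(4*t/5)/3
  f_xx(t,x) = 16*x^2*sin(4*t/5)
Assemble drift = f_t + (1/2) f_xx = 8*x^2*(2*x^2*cos(4*t/5)/15 + sin(4*t/5)) and diffusion = f_x = 16*x^3*sin(4*t/5)/3. Substituting x = B_t:
  d(4*B_t^4*sin(4*t/5)/3) = (8*B_t^2*(2*B_t^2*cos(4*t/5)/15 + sin(4*t/5))) dt + (16*B_t^3*sin(4*t/5)/3) dB_t.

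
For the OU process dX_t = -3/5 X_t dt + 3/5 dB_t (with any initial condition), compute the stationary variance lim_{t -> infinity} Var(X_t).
lim Var(X_t) = 3/10

The OU SDE dX = -theta X dt + sigma dB admits the integrating factor exp(theta t): d(exp(theta t) X_t) = sigma exp(theta t) dB_t. Integrating from 0 to t gives X_t = x_0 * exp(-theta t) + sigma * int_0^t exp(-theta (t-s)) dB_s for any initial x_0. The Itô integral has variance (by the Itô isometry) sigma^2 * int_0^t exp(-2 theta (t - s)) ds = sigma^2 * (1 - exp(-2 theta t)) / (2 theta), independent of x_0.
With theta = 3/5, sigma = 3/5:
  Var(X_t) = (3/5)^2 * (1 - exp(-2*3/5 t)) / (2 * 3/5) = 3/10 - 3*exp(-6*t/5)/10.
As t -> infinity, exp(-2*3/5 t) -> 0, so the stationary variance is sigma^2 / (2 theta) = 3/10.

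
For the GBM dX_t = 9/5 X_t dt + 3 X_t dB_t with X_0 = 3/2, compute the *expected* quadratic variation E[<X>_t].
E[<X>_t] = 45*exp(63*t/5)/28 - 45/28

<X>_t = int_0^t (3 * X_s)^2 ds. Taking expectation inside the integral: E[<X>_t] = 3^2 * int_0^t E[X_s^2] ds. For GBM, E[X_s^2] = x_0^2 * exp((2 mu + sigma^2) s). Integrating:
  E[<X>_t] = 3^2 * (3/2)^2 * (exp((2*(9/5) + 3^2) t) - 1) / (2*(9/5) + 3^2)
           = 3^2 * (3/2)^2 * (exp((63/5) t) - 1) / (63/5) = 45*exp(63*t/5)/28 - 45/28.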